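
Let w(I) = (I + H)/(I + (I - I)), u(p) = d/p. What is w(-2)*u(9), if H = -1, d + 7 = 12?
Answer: 5/6 ≈ 0.83333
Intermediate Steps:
d = 5 (d = -7 + 12 = 5)
u(p) = 5/p
w(I) = (-1 + I)/I (w(I) = (I - 1)/(I + (I - I)) = (-1 + I)/(I + 0) = (-1 + I)/I)
w(-2)*u(9) = ((-1 - 2)/(-2))*(5/9) = (-1/2*(-3))*(5*(1/9)) = (3/2)*(5/9) = 5/6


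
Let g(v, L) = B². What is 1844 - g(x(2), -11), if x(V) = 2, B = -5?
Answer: 1819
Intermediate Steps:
g(v, L) = 25 (g(v, L) = (-5)² = 25)
1844 - g(x(2), -11) = 1844 - 1*25 = 1844 - 25 = 1819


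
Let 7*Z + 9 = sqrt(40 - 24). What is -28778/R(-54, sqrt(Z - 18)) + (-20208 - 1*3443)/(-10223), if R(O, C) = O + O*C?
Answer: 1117814855/38090898 - 14389*I*sqrt(917)/3726 ≈ 29.346 - 116.94*I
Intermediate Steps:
Z = -5/7 (Z = -9/7 + sqrt(40 - 24)/7 = -9/7 + sqrt(16)/7 = -9/7 + (1/7)*4 = -9/7 + 4/7 = -5/7 ≈ -0.71429)
R(O, C) = O + C*O
-28778/R(-54, sqrt(Z - 18)) + (-20208 - 1*3443)/(-10223) = -28778*(-1/(54*(1 + sqrt(-5/7 - 18)))) + (-20208 - 1*3443)/(-10223) = -28778*(-1/(54*(1 + sqrt(-131/7)))) + (-20208 - 3443)*(-1/10223) = -28778*(-1/(54*(1 + I*sqrt(917)/7))) - 23651*(-1/10223) = -28778/(-54 - 54*I*sqrt(917)/7) + 23651/10223 = 23651/10223 - 28778/(-54 - 54*I*sqrt(917)/7)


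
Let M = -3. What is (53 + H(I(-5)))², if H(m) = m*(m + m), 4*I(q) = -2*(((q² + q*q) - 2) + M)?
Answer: 4541161/4 ≈ 1.1353e+6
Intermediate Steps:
I(q) = 5/2 - q² (I(q) = (-2*(((q² + q*q) - 2) - 3))/4 = (-2*(((q² + q²) - 2) - 3))/4 = (-2*((2*q² - 2) - 3))/4 = (-2*((-2 + 2*q²) - 3))/4 = (-2*(-5 + 2*q²))/4 = (10 - 4*q²)/4 = 5/2 - q²)
H(m) = 2*m² (H(m) = m*(2*m) = 2*m²)
(53 + H(I(-5)))² = (53 + 2*(5/2 - 1*(-5)²)²)² = (53 + 2*(5/2 - 1*25)²)² = (53 + 2*(5/2 - 25)²)² = (53 + 2*(-45/2)²)² = (53 + 2*(2025/4))² = (53 + 2025/2)² = (2131/2)² = 4541161/4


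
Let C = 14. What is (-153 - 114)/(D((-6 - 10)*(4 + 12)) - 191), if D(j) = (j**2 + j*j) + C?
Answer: -267/130895 ≈ -0.0020398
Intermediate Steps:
D(j) = 14 + 2*j**2 (D(j) = (j**2 + j*j) + 14 = (j**2 + j**2) + 14 = 2*j**2 + 14 = 14 + 2*j**2)
(-153 - 114)/(D((-6 - 10)*(4 + 12)) - 191) = (-153 - 114)/((14 + 2*((-6 - 10)*(4 + 12))**2) - 191) = -267/((14 + 2*(-16*16)**2) - 191) = -267/((14 + 2*(-256)**2) - 191) = -267/((14 + 2*65536) - 191) = -267/((14 + 131072) - 191) = -267/(131086 - 191) = -267/130895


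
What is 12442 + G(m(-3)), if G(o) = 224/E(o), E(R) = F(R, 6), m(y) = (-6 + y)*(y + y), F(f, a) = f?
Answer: 336046/27 ≈ 12446.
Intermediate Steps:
m(y) = 2*y*(-6 + y) (m(y) = (-6 + y)*(2*y) = 2*y*(-6 + y))
E(R) = R
G(o) = 224/o
12442 + G(m(-3)) = 12442 + 224/((2*(-3)*(-6 - 3))) = 12442 + 224/((2*(-3)*(-9))) = 12442 + 224/54 = 12442 + 224*(1/54) = 12442 + 112/27 = 336046/27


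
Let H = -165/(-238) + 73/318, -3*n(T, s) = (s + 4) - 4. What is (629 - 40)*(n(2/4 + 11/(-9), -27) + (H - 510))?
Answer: -5573094440/18921 ≈ -2.9455e+5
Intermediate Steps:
n(T, s) = -s/3 (n(T, s) = -((s + 4) - 4)/3 = -((4 + s) - 4)/3 = -s/3)
H = 17461/18921 (H = -165*(-1/238) + 73*(1/318) = 165/238 + 73/318 = 17461/18921 ≈ 0.92284)
(629 - 40)*(n(2/4 + 11/(-9), -27) + (H - 510)) = (629 - 40)*(-1/3*(-27) + (17461/18921 - 510)) = 589*(9 - 9632249/18921) = 589*(-9461960/18921) = -5573094440/18921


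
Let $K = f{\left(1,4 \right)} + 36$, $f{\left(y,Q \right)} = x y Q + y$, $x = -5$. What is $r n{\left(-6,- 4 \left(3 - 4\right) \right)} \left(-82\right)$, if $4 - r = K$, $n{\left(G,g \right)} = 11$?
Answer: $11726$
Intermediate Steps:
$f{\left(y,Q \right)} = y - 5 Q y$ ($f{\left(y,Q \right)} = - 5 y Q + y = - 5 Q y + y = y - 5 Q y$)
$K = 17$ ($K = 1 \left(1 - 20\right) + 36 = 1 \left(-19\right) + 36 = -19 + 36 = 17$)
$r = -13$ ($r = 4 - 17 = -13$)
$r n{\left(-6,- 4 \left(3 - 4\right) \right)} \left(-82\right) = \left(-13\right) 11 \left(-82\right) = \left(-143\right) \left(-82\right) = 11726$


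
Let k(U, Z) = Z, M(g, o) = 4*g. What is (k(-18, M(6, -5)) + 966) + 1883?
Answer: 2873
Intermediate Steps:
(k(-18, M(6, -5)) + 966) + 1883 = (4*6 + 966) + 1883 = (24 + 966) + 1883 = 990 + 1883 = 2873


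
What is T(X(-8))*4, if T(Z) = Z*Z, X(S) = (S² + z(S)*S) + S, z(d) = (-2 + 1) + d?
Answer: 65536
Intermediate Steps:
z(d) = -1 + d
X(S) = S + S² + S*(-1 + S) (X(S) = (S² + (-1 + S)*S) + S = (S² + S*(-1 + S)) + S = S + S² + S*(-1 + S))
T(Z) = Z²
T(X(-8))*4 = (2*(-8)²)²*4 = (2*64)²*4 = 128²*4 = 16384*4 = 65536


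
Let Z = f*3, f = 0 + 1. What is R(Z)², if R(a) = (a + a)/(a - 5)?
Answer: 9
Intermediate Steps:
f = 1
Z = 3 (Z = 1*3 = 3)
R(a) = 2*a/(-5 + a) (R(a) = (2*a)/(-5 + a) = 2*a/(-5 + a))
R(Z)² = (2*3/(-5 + 3))² = (2*3/(-2))² = (2*3*(-½))² = (-3)² = 9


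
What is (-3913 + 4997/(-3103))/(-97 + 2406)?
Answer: -12147036/7164827 ≈ -1.6954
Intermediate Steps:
(-3913 + 4997/(-3103))/(-97 + 2406) = (-3913 + 4997*(-1/3103))/2309 = (-3913 - 4997/3103)*(1/2309) = -12147036/3103*1/2309 = -12147036/7164827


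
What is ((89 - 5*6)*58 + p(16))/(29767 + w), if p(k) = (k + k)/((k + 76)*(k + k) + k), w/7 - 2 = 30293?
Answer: 79134/5592365 ≈ 0.014150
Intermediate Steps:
w = 212065 (w = 14 + 7*30293 = 14 + 212051 = 212065)
p(k) = 2*k/(k + 2*k*(76 + k)) (p(k) = (2*k)/((76 + k)*(2*k) + k) = (2*k)/(2*k*(76 + k) + k) = (2*k)/(k + 2*k*(76 + k)) = 2*k/(k + 2*k*(76 + k)))
((89 - 5*6)*58 + p(16))/(29767 + w) = ((89 - 5*6)*58 + 2/(153 + 2*16))/(29767 + 212065) = ((89 - 30)*58 + 2/(153 + 32))/241832 = (59*58 + 2/185)*(1/241832) = (3422 + 2*(1/185))*(1/241832) = (3422 + 2/185)*(1/241832) = (633072/185)*(1/241832) = 79134/5592365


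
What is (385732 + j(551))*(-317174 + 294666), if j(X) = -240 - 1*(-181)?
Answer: -8680727884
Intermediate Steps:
j(X) = -59 (j(X) = -240 + 181 = -59)
(385732 + j(551))*(-317174 + 294666) = (385732 - 59)*(-317174 + 294666) = 385673*(-22508) = -8680727884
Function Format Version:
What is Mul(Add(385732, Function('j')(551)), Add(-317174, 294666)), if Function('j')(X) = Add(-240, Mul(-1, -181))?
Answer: -8680727884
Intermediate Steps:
Function('j')(X) = -59 (Function('j')(X) = Add(-240, 181) = -59)
Mul(Add(385732, Function('j')(551)), Add(-317174, 294666)) = Mul(Add(385732, -59), Add(-317174, 294666)) = Mul(385673, -22508) = -8680727884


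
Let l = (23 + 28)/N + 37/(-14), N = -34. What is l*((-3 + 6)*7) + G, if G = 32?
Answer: -55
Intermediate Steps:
l = -29/7 (l = (23 + 28)/(-34) + 37/(-14) = 51*(-1/34) + 37*(-1/14) = -3/2 - 37/14 = -29/7 ≈ -4.1429)
l*((-3 + 6)*7) + G = -29*(-3 + 6)*7/7 + 32 = -87*7/7 + 32 = -29/7*21 + 32 = -87 + 32 = -55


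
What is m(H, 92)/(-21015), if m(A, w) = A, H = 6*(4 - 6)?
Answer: 4/7005 ≈ 0.00057102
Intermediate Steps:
H = -12 (H = 6*(-2) = -12)
m(H, 92)/(-21015) = -12/(-21015) = -12*(-1/21015) = 4/7005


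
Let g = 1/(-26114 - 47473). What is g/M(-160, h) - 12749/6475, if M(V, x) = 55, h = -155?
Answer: -10319768588/5241234075 ≈ -1.9690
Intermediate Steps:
g = -1/73587 (g = 1/(-73587) = -1/73587 ≈ -1.3589e-5)
g/M(-160, h) - 12749/6475 = -1/73587/55 - 12749/6475 = -1/73587*1/55 - 12749*1/6475 = -1/4047285 - 12749/6475 = -10319768588/5241234075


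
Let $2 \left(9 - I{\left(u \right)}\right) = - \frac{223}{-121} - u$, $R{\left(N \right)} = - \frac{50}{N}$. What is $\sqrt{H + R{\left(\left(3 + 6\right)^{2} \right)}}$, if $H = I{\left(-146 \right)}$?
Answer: $\frac{i \sqrt{2569382}}{198} \approx 8.0956 i$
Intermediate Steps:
$I{\left(u \right)} = \frac{1955}{242} + \frac{u}{2}$ ($I{\left(u \right)} = 9 - \frac{- \frac{223}{-121} - u}{2} = 9 - \frac{\left(-223\right) \left(- \frac{1}{121}\right) - u}{2} = 9 - \frac{\frac{223}{121} - u}{2} = 9 + \left(- \frac{223}{242} + \frac{u}{2}\right) = \frac{1955}{242} + \frac{u}{2}$)
$H = - \frac{15711}{242}$ ($H = \frac{1955}{242} + \frac{1}{2} \left(-146\right) = \frac{1955}{242} - 73 = - \frac{15711}{242} \approx -64.922$)
$\sqrt{H + R{\left(\left(3 + 6\right)^{2} \right)}} = \sqrt{- \frac{15711}{242} - \frac{50}{\left(3 + 6\right)^{2}}} = \sqrt{- \frac{15711}{242} - \frac{50}{9^{2}}} = \sqrt{- \frac{15711}{242} - \frac{50}{81}} = \sqrt{- \frac{1284691}{19602}} = \frac{i \sqrt{2569382}}{198}$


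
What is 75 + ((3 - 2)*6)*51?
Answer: 381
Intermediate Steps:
75 + ((3 - 2)*6)*51 = 75 + (1*6)*51 = 75 + 6*51 = 75 + 306 = 381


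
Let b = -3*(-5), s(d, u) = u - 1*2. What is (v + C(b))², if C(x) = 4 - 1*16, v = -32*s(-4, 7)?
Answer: 29584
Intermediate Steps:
s(d, u) = -2 + u (s(d, u) = u - 2 = -2 + u)
v = -160 (v = -32*(-2 + 7) = -32*5 = -160)
b = 15
C(x) = -12 (C(x) = 4 - 16 = -12)
(v + C(b))² = (-160 - 12)² = (-172)² = 29584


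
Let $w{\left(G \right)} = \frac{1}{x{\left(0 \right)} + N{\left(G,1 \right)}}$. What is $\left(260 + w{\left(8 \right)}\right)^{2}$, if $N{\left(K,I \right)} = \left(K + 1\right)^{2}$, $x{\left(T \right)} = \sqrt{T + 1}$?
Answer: $\frac{454585041}{6724} \approx 67606.0$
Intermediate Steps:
$x{\left(T \right)} = \sqrt{1 + T}$
$N{\left(K,I \right)} = \left(1 + K\right)^{2}$
$w{\left(G \right)} = \frac{1}{1 + \left(1 + G\right)^{2}}$ ($w{\left(G \right)} = \frac{1}{\sqrt{1 + 0} + \left(1 + G\right)^{2}} = \frac{1}{\sqrt{1} + \left(1 + G\right)^{2}} = \frac{1}{1 + \left(1 + G\right)^{2}}$)
$\left(260 + w{\left(8 \right)}\right)^{2} = \left(260 + \frac{1}{1 + \left(1 + 8\right)^{2}}\right)^{2} = \left(260 + \frac{1}{1 + 9^{2}}\right)^{2} = \left(260 + \frac{1}{1 + 81}\right)^{2} = \left(260 + \frac{1}{82}\right)^{2} = \left(\frac{21321}{82}\right)^{2} = \frac{454585041}{6724}$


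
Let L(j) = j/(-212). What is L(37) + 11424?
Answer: 2421851/212 ≈ 11424.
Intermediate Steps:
L(j) = -j/212 (L(j) = j*(-1/212) = -j/212)
L(37) + 11424 = -1/212*37 + 11424 = -37/212 + 11424 = 2421851/212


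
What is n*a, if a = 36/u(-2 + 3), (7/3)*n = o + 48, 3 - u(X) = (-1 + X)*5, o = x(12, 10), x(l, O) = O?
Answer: 2088/7 ≈ 298.29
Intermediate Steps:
o = 10
u(X) = 8 - 5*X (u(X) = 3 - (-1 + X)*5 = 3 - (-5 + 5*X) = 3 + (5 - 5*X) = 8 - 5*X)
n = 174/7 (n = 3*(10 + 48)/7 = (3/7)*58 = 174/7 ≈ 24.857)
a = 12 (a = 36/(8 - 5*(-2 + 3)) = 36/(8 - 5*1) = 36/(8 - 5) = 36/3 = 36*(⅓) = 12)
n*a = (174/7)*12 = 2088/7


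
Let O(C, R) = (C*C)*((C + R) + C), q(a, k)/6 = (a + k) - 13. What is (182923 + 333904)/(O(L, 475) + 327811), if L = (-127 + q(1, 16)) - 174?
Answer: -516827/5733780 ≈ -0.090137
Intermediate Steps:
q(a, k) = -78 + 6*a + 6*k (q(a, k) = 6*((a + k) - 13) = 6*(-13 + a + k) = -78 + 6*a + 6*k)
L = -277 (L = (-127 + (-78 + 6*1 + 6*16)) - 174 = (-127 + (-78 + 6 + 96)) - 174 = (-127 + 24) - 174 = -103 - 174 = -277)
O(C, R) = C**2*(R + 2*C)
(182923 + 333904)/(O(L, 475) + 327811) = (182923 + 333904)/((-277)**2*(475 + 2*(-277)) + 327811) = 516827/(76729*(475 - 554) + 327811) = 516827/(76729*(-79) + 327811) = 516827/(-6061591 + 327811) = 516827/(-5733780) = 516827*(-1/5733780) = -516827/5733780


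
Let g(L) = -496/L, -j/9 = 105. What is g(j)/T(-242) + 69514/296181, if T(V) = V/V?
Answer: 23621834/31099005 ≈ 0.75957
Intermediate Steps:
j = -945 (j = -9*105 = -945)
T(V) = 1
g(j)/T(-242) + 69514/296181 = -496/(-945)/1 + 69514/296181 = -496*(-1/945)*1 + 69514*(1/296181) = (496/945)*1 + 69514/296181 = 496/945 + 69514/296181 = 23621834/31099005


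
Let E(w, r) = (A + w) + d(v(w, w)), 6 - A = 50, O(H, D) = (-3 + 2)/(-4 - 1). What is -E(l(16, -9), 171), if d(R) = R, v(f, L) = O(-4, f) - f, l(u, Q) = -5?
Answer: 219/5 ≈ 43.800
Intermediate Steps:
O(H, D) = ⅕ (O(H, D) = -1/(-5) = -1*(-⅕) = ⅕)
v(f, L) = ⅕ - f
A = -44 (A = 6 - 1*50 = 6 - 50 = -44)
E(w, r) = -219/5 (E(w, r) = (-44 + w) + (⅕ - w) = -219/5)
-E(l(16, -9), 171) = -1*(-219/5) = 219/5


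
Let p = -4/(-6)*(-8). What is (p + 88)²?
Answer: 61504/9 ≈ 6833.8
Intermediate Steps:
p = -16/3 (p = -4*(-⅙)*(-8) = (⅔)*(-8) = -16/3 ≈ -5.3333)
(p + 88)² = (-16/3 + 88)² = (248/3)² = 61504/9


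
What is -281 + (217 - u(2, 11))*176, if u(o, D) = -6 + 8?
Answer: 37559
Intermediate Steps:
u(o, D) = 2
-281 + (217 - u(2, 11))*176 = -281 + (217 - 1*2)*176 = -281 + (217 - 2)*176 = -281 + 215*176 = -281 + 37840 = 37559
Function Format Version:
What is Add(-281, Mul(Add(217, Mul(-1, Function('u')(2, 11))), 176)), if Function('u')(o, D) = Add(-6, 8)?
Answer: 37559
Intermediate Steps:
Function('u')(o, D) = 2
Add(-281, Mul(Add(217, Mul(-1, Function('u')(2, 11))), 176)) = Add(-281, Mul(Add(217, Mul(-1, 2)), 176)) = Add(-281, Mul(Add(217, -2), 176)) = Add(-281, Mul(215, 176)) = Add(-281, 37840) = 37559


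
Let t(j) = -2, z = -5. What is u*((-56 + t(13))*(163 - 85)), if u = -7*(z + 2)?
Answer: -95004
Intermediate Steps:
u = 21 (u = -7*(-5 + 2) = -7*(-3) = 21)
u*((-56 + t(13))*(163 - 85)) = 21*((-56 - 2)*(163 - 85)) = 21*(-58*78) = 21*(-4524) = -95004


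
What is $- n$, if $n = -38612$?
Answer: $38612$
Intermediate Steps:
$- n = \left(-1\right) \left(-38612\right) = 38612$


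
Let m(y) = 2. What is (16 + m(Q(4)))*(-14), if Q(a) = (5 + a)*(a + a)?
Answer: -252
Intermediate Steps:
Q(a) = 2*a*(5 + a) (Q(a) = (5 + a)*(2*a) = 2*a*(5 + a))
(16 + m(Q(4)))*(-14) = (16 + 2)*(-14) = 18*(-14) = -252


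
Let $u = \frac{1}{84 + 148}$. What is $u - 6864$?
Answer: $- \frac{1592447}{232} \approx -6864.0$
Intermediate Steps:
$u = \frac{1}{232} \approx 0.0043103$
$u - 6864 = \frac{1}{232} - 6864 = - \frac{1592447}{232}$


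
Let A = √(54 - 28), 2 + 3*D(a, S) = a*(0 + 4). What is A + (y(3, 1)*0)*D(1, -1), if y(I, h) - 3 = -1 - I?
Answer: √26 ≈ 5.0990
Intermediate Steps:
D(a, S) = -⅔ + 4*a/3 (D(a, S) = -⅔ + (a*(0 + 4))/3 = -⅔ + (a*4)/3 = -⅔ + (4*a)/3 = -⅔ + 4*a/3)
A = √26 ≈ 5.0990
y(I, h) = 2 - I (y(I, h) = 3 + (-1 - I) = 2 - I)
A + (y(3, 1)*0)*D(1, -1) = √26 + ((2 - 1*3)*0)*(-⅔ + (4/3)*1) = √26 + ((2 - 3)*0)*(-⅔ + 4/3) = √26 - 1*0*(⅔) = √26 + 0*(⅔) = √26 + 0 = √26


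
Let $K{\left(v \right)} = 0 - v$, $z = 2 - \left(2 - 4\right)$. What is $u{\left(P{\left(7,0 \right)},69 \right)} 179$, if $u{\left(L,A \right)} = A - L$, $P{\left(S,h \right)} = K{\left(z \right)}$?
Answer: $13067$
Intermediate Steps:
$z = 4$ ($z = 2 - \left(2 - 4\right) = 2 - -2 = 2 + 2 = 4$)
$K{\left(v \right)} = - v$
$P{\left(S,h \right)} = -4$ ($P{\left(S,h \right)} = \left(-1\right) 4 = -4$)
$u{\left(P{\left(7,0 \right)},69 \right)} 179 = \left(69 - -4\right) 179 = \left(69 + 4\right) 179 = 73 \cdot 179 = 13067$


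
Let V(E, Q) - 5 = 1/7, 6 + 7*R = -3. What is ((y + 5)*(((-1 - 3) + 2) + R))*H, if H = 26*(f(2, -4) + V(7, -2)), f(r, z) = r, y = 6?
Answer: -328900/49 ≈ -6712.2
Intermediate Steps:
R = -9/7 (R = -6/7 + (⅐)*(-3) = -6/7 - 3/7 = -9/7 ≈ -1.2857)
V(E, Q) = 36/7 (V(E, Q) = 5 + 1/7 = 5 + ⅐ = 36/7)
H = 1300/7 (H = 26*(2 + 36/7) = 26*(50/7) = 1300/7 ≈ 185.71)
((y + 5)*(((-1 - 3) + 2) + R))*H = ((6 + 5)*(((-1 - 3) + 2) - 9/7))*(1300/7) = (11*((-4 + 2) - 9/7))*(1300/7) = (11*(-2 - 9/7))*(1300/7) = (11*(-23/7))*(1300/7) = -253/7*1300/7 = -328900/49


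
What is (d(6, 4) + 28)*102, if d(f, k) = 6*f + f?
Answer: 7140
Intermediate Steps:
d(f, k) = 7*f
(d(6, 4) + 28)*102 = (7*6 + 28)*102 = (42 + 28)*102 = 70*102 = 7140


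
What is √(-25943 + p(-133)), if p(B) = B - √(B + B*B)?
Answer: √(-26076 - 2*√4389) ≈ 161.89*I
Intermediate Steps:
p(B) = B - √(B + B²)
√(-25943 + p(-133)) = √(-25943 + (-133 - √(-133*(1 - 133)))) = √(-25943 + (-133 - √(-133*(-132)))) = √(-25943 + (-133 - √17556)) = √(-25943 + (-133 - 2*√4389)) = √(-26076 - 2*√4389)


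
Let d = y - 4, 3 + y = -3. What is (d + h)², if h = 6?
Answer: 16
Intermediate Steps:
y = -6 (y = -3 - 3 = -6)
d = -10 (d = -6 - 4 = -10)
(d + h)² = (-10 + 6)² = (-4)² = 16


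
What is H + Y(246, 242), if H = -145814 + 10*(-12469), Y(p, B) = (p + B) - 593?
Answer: -270609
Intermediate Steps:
Y(p, B) = -593 + B + p (Y(p, B) = (B + p) - 593 = -593 + B + p)
H = -270504 (H = -145814 - 124690 = -270504)
H + Y(246, 242) = -270504 + (-593 + 242 + 246) = -270504 - 105 = -270609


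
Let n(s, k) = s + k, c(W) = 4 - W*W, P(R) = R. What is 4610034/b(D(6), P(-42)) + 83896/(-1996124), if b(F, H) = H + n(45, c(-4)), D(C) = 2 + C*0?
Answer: -255616673980/499031 ≈ -5.1223e+5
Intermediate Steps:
D(C) = 2 (D(C) = 2 + 0 = 2)
c(W) = 4 - W²
n(s, k) = k + s
b(F, H) = 33 + H (b(F, H) = H + ((4 - 1*(-4)²) + 45) = H + ((4 - 1*16) + 45) = H + ((4 - 16) + 45) = H + (-12 + 45) = H + 33 = 33 + H)
4610034/b(D(6), P(-42)) + 83896/(-1996124) = 4610034/(33 - 42) + 83896/(-1996124) = 4610034/(-9) + 83896*(-1/1996124) = 4610034*(-⅑) - 20974/499031 = -512226 - 20974/499031 = -255616673980/499031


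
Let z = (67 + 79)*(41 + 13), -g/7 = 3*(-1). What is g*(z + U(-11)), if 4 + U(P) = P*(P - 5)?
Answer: 169176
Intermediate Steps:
U(P) = -4 + P*(-5 + P) (U(P) = -4 + P*(P - 5) = -4 + P*(-5 + P))
g = 21 (g = -21*(-1) = -7*(-3) = 21)
z = 7884 (z = 146*54 = 7884)
g*(z + U(-11)) = 21*(7884 + (-4 + (-11)² - 5*(-11))) = 21*(7884 + (-4 + 121 + 55)) = 21*(7884 + 172) = 21*8056 = 169176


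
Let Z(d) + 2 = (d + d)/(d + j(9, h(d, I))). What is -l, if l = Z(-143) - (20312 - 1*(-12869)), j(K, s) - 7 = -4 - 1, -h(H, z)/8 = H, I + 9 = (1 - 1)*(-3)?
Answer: 4678517/141 ≈ 33181.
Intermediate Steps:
I = -9 (I = -9 + (1 - 1)*(-3) = -9 + 0*(-3) = -9 + 0 = -9)
h(H, z) = -8*H
j(K, s) = 2 (j(K, s) = 7 + (-4 - 1) = 7 - 5 = 2)
Z(d) = -2 + 2*d/(2 + d) (Z(d) = -2 + (d + d)/(d + 2) = -2 + (2*d)/(2 + d) = -2 + 2*d/(2 + d))
l = -4678517/141 (l = -4/(2 - 143) - (20312 - 1*(-12869)) = -4/(-141) - (20312 + 12869) = -4*(-1/141) - 1*33181 = 4/141 - 33181 = -4678517/141 ≈ -33181.)
-l = -1*(-4678517/141) = 4678517/141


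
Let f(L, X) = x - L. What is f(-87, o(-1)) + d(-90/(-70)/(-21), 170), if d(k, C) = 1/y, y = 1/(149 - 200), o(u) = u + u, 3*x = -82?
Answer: 26/3 ≈ 8.6667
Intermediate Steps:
x = -82/3 (x = (1/3)*(-82) = -82/3 ≈ -27.333)
o(u) = 2*u
f(L, X) = -82/3 - L
y = -1/51 (y = 1/(-51) = -1/51 ≈ -0.019608)
d(k, C) = -51 (d(k, C) = 1/(-1/51) = -51)
f(-87, o(-1)) + d(-90/(-70)/(-21), 170) = (-82/3 - 1*(-87)) - 51 = (-82/3 + 87) - 51 = 179/3 - 51 = 26/3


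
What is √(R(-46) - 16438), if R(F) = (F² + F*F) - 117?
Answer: I*√12323 ≈ 111.01*I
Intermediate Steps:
R(F) = -117 + 2*F² (R(F) = (F² + F²) - 117 = 2*F² - 117 = -117 + 2*F²)
√(R(-46) - 16438) = √((-117 + 2*(-46)²) - 16438) = √((-117 + 2*2116) - 16438) = √((-117 + 4232) - 16438) = √(4115 - 16438) = √(-12323) = I*√12323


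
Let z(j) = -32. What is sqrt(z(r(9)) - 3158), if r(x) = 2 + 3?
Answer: I*sqrt(3190) ≈ 56.48*I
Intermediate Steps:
r(x) = 5
sqrt(z(r(9)) - 3158) = sqrt(-32 - 3158) = sqrt(-3190) = I*sqrt(3190)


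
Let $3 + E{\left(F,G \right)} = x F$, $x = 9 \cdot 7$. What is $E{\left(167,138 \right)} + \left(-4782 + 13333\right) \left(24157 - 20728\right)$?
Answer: $29331897$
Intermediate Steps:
$x = 63$
$E{\left(F,G \right)} = -3 + 63 F$
$E{\left(167,138 \right)} + \left(-4782 + 13333\right) \left(24157 - 20728\right) = \left(-3 + 63 \cdot 167\right) + \left(-4782 + 13333\right) \left(24157 - 20728\right) = \left(-3 + 10521\right) + 8551 \cdot 3429 = 10518 + 29321379 = 29331897$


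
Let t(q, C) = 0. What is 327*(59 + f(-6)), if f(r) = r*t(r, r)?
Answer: 19293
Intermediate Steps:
f(r) = 0 (f(r) = r*0 = 0)
327*(59 + f(-6)) = 327*(59 + 0) = 327*59 = 19293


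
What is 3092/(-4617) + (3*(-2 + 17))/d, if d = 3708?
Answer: -1250819/1902204 ≈ -0.65756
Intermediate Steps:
3092/(-4617) + (3*(-2 + 17))/d = 3092/(-4617) + (3*(-2 + 17))/3708 = 3092*(-1/4617) + (3*15)*(1/3708) = -3092/4617 + 45*(1/3708) = -3092/4617 + 5/412 = -1250819/1902204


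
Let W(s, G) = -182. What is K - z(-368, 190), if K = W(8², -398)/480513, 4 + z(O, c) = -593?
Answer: 286866079/480513 ≈ 597.00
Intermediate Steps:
z(O, c) = -597 (z(O, c) = -4 - 593 = -597)
K = -182/480513 ≈ -0.00037876
K - z(-368, 190) = -182/480513 - 1*(-597) = -182/480513 + 597 = 286866079/480513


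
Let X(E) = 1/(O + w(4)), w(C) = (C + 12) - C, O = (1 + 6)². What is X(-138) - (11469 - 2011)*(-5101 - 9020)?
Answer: 8146941499/61 ≈ 1.3356e+8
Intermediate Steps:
O = 49 (O = 7² = 49)
w(C) = 12 (w(C) = (12 + C) - C = 12)
X(E) = 1/61 (X(E) = 1/(49 + 12) = 1/61)
X(-138) - (11469 - 2011)*(-5101 - 9020) = 1/61 - (11469 - 2011)*(-5101 - 9020) = 1/61 - 9458*(-14121) = 1/61 - 1*(-133556418) = 1/61 + 133556418 = 8146941499/61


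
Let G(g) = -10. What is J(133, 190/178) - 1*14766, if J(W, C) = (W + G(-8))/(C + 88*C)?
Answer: -1402647/95 ≈ -14765.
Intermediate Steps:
J(W, C) = (-10 + W)/(89*C) (J(W, C) = (W - 10)/(C + 88*C) = (-10 + W)/((89*C)) = (-10 + W)*(1/(89*C)) = (-10 + W)/(89*C))
J(133, 190/178) - 1*14766 = (-10 + 133)/(89*((190/178))) - 1*14766 = (1/89)*123/(190*(1/178)) - 14766 = (1/89)*123/(95/89) - 14766 = (1/89)*(89/95)*123 - 14766 = 123/95 - 14766 = -1402647/95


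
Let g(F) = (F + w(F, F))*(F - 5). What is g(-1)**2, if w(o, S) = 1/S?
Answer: 144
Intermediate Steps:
g(F) = (-5 + F)*(F + 1/F) (g(F) = (F + 1/F)*(F - 5) = (F + 1/F)*(-5 + F) = (-5 + F)*(F + 1/F))
g(-1)**2 = (1 + (-1)**2 - 5*(-1) - 5/(-1))**2 = (1 + 1 + 5 - 5*(-1))**2 = (1 + 1 + 5 + 5)**2 = 12**2 = 144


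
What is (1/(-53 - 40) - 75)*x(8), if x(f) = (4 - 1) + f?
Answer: -76736/93 ≈ -825.12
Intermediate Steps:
x(f) = 3 + f
(1/(-53 - 40) - 75)*x(8) = (1/(-53 - 40) - 75)*(3 + 8) = (1/(-93) - 75)*11 = (-1/93 - 75)*11 = -6976/93*11 = -76736/93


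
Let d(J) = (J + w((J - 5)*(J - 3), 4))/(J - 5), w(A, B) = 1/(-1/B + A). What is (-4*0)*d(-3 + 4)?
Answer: 0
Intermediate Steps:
w(A, B) = 1/(A - 1/B)
d(J) = (J + 4/(-1 + 4*(-5 + J)*(-3 + J)))/(-5 + J) (d(J) = (J + 4/(-1 + ((J - 5)*(J - 3))*4))/(J - 5) = (J + 4/(-1 + ((-5 + J)*(-3 + J))*4))/(-5 + J) = (J + 4/(-1 + 4*(-5 + J)*(-3 + J)))/(-5 + J))
(-4*0)*d(-3 + 4) = (-4*0)*((4 + (-3 + 4)*(59 - 32*(-3 + 4) + 4*(-3 + 4)²))/((-5 + (-3 + 4))*(59 - 32*(-3 + 4) + 4*(-3 + 4)²))) = 0*((4 + 1*(59 - 32*1 + 4*1²))/((-5 + 1)*(59 - 32*1 + 4*1²))) = 0*((4 + 1*(59 - 32 + 4*1))/((-4)*(59 - 32 + 4*1))) = 0*(-(4 + 1*(59 - 32 + 4))/(4*(59 - 32 + 4))) = 0*(-¼*(4 + 1*31)/31) = 0*(-¼*1/31*(4 + 31)) = 0*(-¼*1/31*35) = 0*(-35/124) = 0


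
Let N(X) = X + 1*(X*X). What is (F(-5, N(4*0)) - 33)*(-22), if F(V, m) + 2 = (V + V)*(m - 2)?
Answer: 330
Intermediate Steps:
N(X) = X + X² (N(X) = X + 1*X² = X + X²)
F(V, m) = -2 + 2*V*(-2 + m) (F(V, m) = -2 + (V + V)*(m - 2) = -2 + (2*V)*(-2 + m) = -2 + 2*V*(-2 + m))
(F(-5, N(4*0)) - 33)*(-22) = ((-2 - 4*(-5) + 2*(-5)*((4*0)*(1 + 4*0))) - 33)*(-22) = ((-2 + 20 + 2*(-5)*(0*(1 + 0))) - 33)*(-22) = ((-2 + 20 + 2*(-5)*(0*1)) - 33)*(-22) = ((-2 + 20 + 2*(-5)*0) - 33)*(-22) = ((-2 + 20 + 0) - 33)*(-22) = (18 - 33)*(-22) = -15*(-22) = 330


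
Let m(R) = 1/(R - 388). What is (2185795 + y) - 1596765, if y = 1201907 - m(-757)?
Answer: 2050622866/1145 ≈ 1.7909e+6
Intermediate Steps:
m(R) = 1/(-388 + R)
y = 1376183516/1145 (y = 1201907 - 1/(-388 - 757) = 1201907 - 1/(-1145) = 1201907 - 1*(-1/1145) = 1201907 + 1/1145 = 1376183516/1145 ≈ 1.2019e+6)
(2185795 + y) - 1596765 = (2185795 + 1376183516/1145) - 1596765 = 3878918791/1145 - 1596765 = 2050622866/1145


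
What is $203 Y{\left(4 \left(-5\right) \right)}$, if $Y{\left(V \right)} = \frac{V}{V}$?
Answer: $203$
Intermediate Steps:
$Y{\left(V \right)} = 1$
$203 Y{\left(4 \left(-5\right) \right)} = 203 \cdot 1 = 203$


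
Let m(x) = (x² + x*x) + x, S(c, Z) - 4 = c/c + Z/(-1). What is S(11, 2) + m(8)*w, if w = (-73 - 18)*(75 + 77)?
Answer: -1881149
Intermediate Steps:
w = -13832 (w = -91*152 = -13832)
S(c, Z) = 5 - Z (S(c, Z) = 4 + (c/c + Z/(-1)) = 4 + (1 + Z*(-1)) = 4 + (1 - Z) = 5 - Z)
m(x) = x + 2*x² (m(x) = (x² + x²) + x = 2*x² + x = x + 2*x²)
S(11, 2) + m(8)*w = (5 - 1*2) + (8*(1 + 2*8))*(-13832) = (5 - 2) + (8*(1 + 16))*(-13832) = 3 + (8*17)*(-13832) = 3 + 136*(-13832) = 3 - 1881152 = -1881149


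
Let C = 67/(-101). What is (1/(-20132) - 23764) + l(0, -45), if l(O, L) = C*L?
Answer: -48259403769/2033332 ≈ -23734.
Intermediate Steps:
C = -67/101 (C = 67*(-1/101) = -67/101 ≈ -0.66337)
l(O, L) = -67*L/101
(1/(-20132) - 23764) + l(0, -45) = (1/(-20132) - 23764) - 67/101*(-45) = (-1/20132 - 23764) + 3015/101 = -478416849/20132 + 3015/101 = -48259403769/2033332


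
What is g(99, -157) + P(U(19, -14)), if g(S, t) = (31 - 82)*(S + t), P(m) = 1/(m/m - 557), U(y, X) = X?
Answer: 1644647/556 ≈ 2958.0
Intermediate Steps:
P(m) = -1/556 (P(m) = 1/(1 - 557) = 1/(-556) = -1/556)
g(S, t) = -51*S - 51*t (g(S, t) = -51*(S + t) = -51*S - 51*t)
g(99, -157) + P(U(19, -14)) = (-51*99 - 51*(-157)) - 1/556 = (-5049 + 8007) - 1/556 = 2958 - 1/556 = 1644647/556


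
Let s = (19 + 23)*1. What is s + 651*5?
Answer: 3297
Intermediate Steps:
s = 42 (s = 42*1 = 42)
s + 651*5 = 42 + 651*5 = 42 + 3255 = 3297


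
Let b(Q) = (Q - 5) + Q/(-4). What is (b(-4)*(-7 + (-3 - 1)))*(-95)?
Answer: -8360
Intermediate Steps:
b(Q) = -5 + 3*Q/4 (b(Q) = (-5 + Q) + Q*(-1/4) = (-5 + Q) - Q/4 = -5 + 3*Q/4)
(b(-4)*(-7 + (-3 - 1)))*(-95) = ((-5 + (3/4)*(-4))*(-7 + (-3 - 1)))*(-95) = ((-5 - 3)*(-7 - 4))*(-95) = -8*(-11)*(-95) = 88*(-95) = -8360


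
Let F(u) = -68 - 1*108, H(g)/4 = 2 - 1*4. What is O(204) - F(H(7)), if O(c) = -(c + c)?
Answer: -232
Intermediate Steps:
H(g) = -8 (H(g) = 4*(2 - 1*4) = 4*(2 - 4) = 4*(-2) = -8)
F(u) = -176 (F(u) = -68 - 108 = -176)
O(c) = -2*c
O(204) - F(H(7)) = -2*204 - 1*(-176) = -408 + 176 = -232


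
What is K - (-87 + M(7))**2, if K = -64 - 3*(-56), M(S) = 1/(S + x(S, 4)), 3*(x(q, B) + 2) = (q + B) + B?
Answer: -744761/100 ≈ -7447.6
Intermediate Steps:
x(q, B) = -2 + q/3 + 2*B/3 (x(q, B) = -2 + ((q + B) + B)/3 = -2 + ((B + q) + B)/3 = -2 + (q + 2*B)/3 = -2 + (q/3 + 2*B/3) = -2 + q/3 + 2*B/3)
M(S) = 1/(2/3 + 4*S/3) (M(S) = 1/(S + (-2 + S/3 + (2/3)*4)) = 1/(S + (-2 + S/3 + 8/3)) = 1/(S + (2/3 + S/3)) = 1/(2/3 + 4*S/3))
K = 104 (K = -64 + 168 = 104)
K - (-87 + M(7))**2 = 104 - (-87 + 3/(2*(1 + 2*7)))**2 = 104 - (-87 + 3/(2*(1 + 14)))**2 = 104 - (-87 + (3/2)/15)**2 = 104 - (-87 + (3/2)*(1/15))**2 = 104 - (-87 + 1/10)**2 = 104 - (-869/10)**2 = 104 - 1*755161/100 = 104 - 755161/100 = -744761/100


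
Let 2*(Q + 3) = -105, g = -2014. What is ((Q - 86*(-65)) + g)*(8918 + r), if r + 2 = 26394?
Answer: 124308855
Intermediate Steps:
Q = -111/2 (Q = -3 + (½)*(-105) = -3 - 105/2 = -111/2 ≈ -55.500)
r = 26392 (r = -2 + 26394 = 26392)
((Q - 86*(-65)) + g)*(8918 + r) = ((-111/2 - 86*(-65)) - 2014)*(8918 + 26392) = ((-111/2 + 5590) - 2014)*35310 = (11069/2 - 2014)*35310 = (7041/2)*35310 = 124308855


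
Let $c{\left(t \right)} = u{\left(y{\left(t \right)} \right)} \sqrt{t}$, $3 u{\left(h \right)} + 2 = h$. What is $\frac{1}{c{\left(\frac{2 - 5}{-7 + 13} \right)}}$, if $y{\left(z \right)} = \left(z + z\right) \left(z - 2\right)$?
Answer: $- 6 i \sqrt{2} \approx - 8.4853 i$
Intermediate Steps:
$y{\left(z \right)} = 2 z \left(-2 + z\right)$
$u{\left(h \right)} = - \frac{2}{3} + \frac{h}{3}$
$c{\left(t \right)} = \sqrt{t} \left(- \frac{2}{3} + \frac{2 t \left(-2 + t\right)}{3}\right)$ ($c{\left(t \right)} = \left(- \frac{2}{3} + \frac{2 t \left(-2 + t\right)}{3}\right) \sqrt{t} = \sqrt{t} \left(- \frac{2}{3} + \frac{2 t \left(-2 + t\right)}{3}\right)$)
$\frac{1}{c{\left(\frac{2 - 5}{-7 + 13} \right)}} = \frac{1}{\frac{2}{3} \sqrt{\frac{2 - 5}{-7 + 13}} \left(-1 + \frac{2 - 5}{-7 + 13} \left(-2 + \frac{2 - 5}{-7 + 13}\right)\right)} = \frac{1}{\frac{2}{3} \sqrt{- \frac{3}{6}} \left(-1 + - \frac{3}{6} \left(-2 - \frac{3}{6}\right)\right)} = \frac{1}{\frac{2}{3} \sqrt{\left(-3\right) \frac{1}{6}} \left(-1 + \left(-3\right) \frac{1}{6} \left(-2 - \frac{1}{2}\right)\right)} = \frac{1}{\frac{2}{3} \sqrt{- \frac{1}{2}} \left(-1 - \frac{-2 - \frac{1}{2}}{2}\right)} = \frac{1}{\frac{2}{3} \frac{i \sqrt{2}}{2} \left(-1 - - \frac{5}{4}\right)} = \frac{1}{\frac{2}{3} \frac{i \sqrt{2}}{2} \left(-1 + \frac{5}{4}\right)} = \frac{1}{\frac{2}{3} \frac{i \sqrt{2}}{2} \cdot \frac{1}{4}} = \frac{1}{\frac{1}{12} i \sqrt{2}} = - 6 i \sqrt{2}$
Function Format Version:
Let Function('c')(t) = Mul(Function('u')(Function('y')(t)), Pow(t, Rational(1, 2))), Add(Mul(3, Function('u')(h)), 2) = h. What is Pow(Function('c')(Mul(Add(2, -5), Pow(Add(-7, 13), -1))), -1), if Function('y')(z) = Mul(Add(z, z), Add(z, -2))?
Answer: Mul(-6, I, Pow(2, Rational(1, 2))) ≈ Mul(-8.4853, I)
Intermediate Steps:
Function('y')(z) = Mul(2, z, Add(-2, z)) (Function('y')(z) = Mul(Mul(2, z), Add(-2, z)) = Mul(2, z, Add(-2, z)))
Function('u')(h) = Add(Rational(-2, 3), Mul(Rational(1, 3), h))
Function('c')(t) = Mul(Pow(t, Rational(1, 2)), Add(Rational(-2, 3), Mul(Rational(2, 3), t, Add(-2, t)))) (Function('c')(t) = Mul(Add(Rational(-2, 3), Mul(Rational(1, 3), Mul(2, t, Add(-2, t)))), Pow(t, Rational(1, 2))) = Mul(Add(Rational(-2, 3), Mul(Rational(2, 3), t, Add(-2, t))), Pow(t, Rational(1, 2))) = Mul(Pow(t, Rational(1, 2)), Add(Rational(-2, 3), Mul(Rational(2, 3), t, Add(-2, t)))))
Pow(Function('c')(Mul(Add(2, -5), Pow(Add(-7, 13), -1))), -1) = Pow(Mul(Rational(2, 3), Pow(Mul(Add(2, -5), Pow(Add(-7, 13), -1)), Rational(1, 2)), Add(-1, Mul(Mul(Add(2, -5), Pow(Add(-7, 13), -1)), Add(-2, Mul(Add(2, -5), Pow(Add(-7, 13), -1)))))), -1) = Pow(Mul(Rational(2, 3), Pow(Mul(-3, Pow(6, -1)), Rational(1, 2)), Add(-1, Mul(Mul(-3, Pow(6, -1)), Add(-2, Mul(-3, Pow(6, -1)))))), -1) = Pow(Mul(Rational(2, 3), Pow(Mul(-3, Rational(1, 6)), Rational(1, 2)), Add(-1, Mul(Mul(-3, Rational(1, 6)), Add(-2, Mul(-3, Rational(1, 6)))))), -1) = Pow(Mul(Rational(2, 3), Pow(Rational(-1, 2), Rational(1, 2)), Add(-1, Mul(Rational(-1, 2), Add(-2, Rational(-1, 2))))), -1) = Pow(Mul(Rational(2, 3), Mul(Rational(1, 2), I, Pow(2, Rational(1, 2))), Add(-1, Mul(Rational(-1, 2), Rational(-5, 2)))), -1) = Pow(Mul(Rational(2, 3), Mul(Rational(1, 2), I, Pow(2, Rational(1, 2))), Add(-1, Rational(5, 4))), -1) = Pow(Mul(Rational(2, 3), Mul(Rational(1, 2), I, Pow(2, Rational(1, 2))), Rational(1, 4)), -1) = Pow(Mul(Rational(1, 12), I, Pow(2, Rational(1, 2))), -1) = Mul(-6, I, Pow(2, Rational(1, 2)))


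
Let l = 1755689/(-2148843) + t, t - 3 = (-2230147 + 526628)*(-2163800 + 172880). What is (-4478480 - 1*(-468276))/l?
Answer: -2154324698493/1821987888885439120 ≈ -1.1824e-6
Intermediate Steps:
t = 3391570047483 (t = 3 + (-2230147 + 526628)*(-2163800 + 172880) = 3 - 1703519*(-1990920) = 3 + 3391570047480 = 3391570047483)
l = 7287951555541756480/2148843 (l = 1755689/(-2148843) + 3391570047483 = 1755689*(-1/2148843) + 3391570047483 = -1755689/2148843 + 3391570047483 = 7287951555541756480/2148843 ≈ 3.3916e+12)
(-4478480 - 1*(-468276))/l = (-4478480 - 1*(-468276))/(7287951555541756480/2148843) = (-4478480 + 468276)*(2148843/7287951555541756480) = -4010204*2148843/7287951555541756480 = -2154324698493/1821987888885439120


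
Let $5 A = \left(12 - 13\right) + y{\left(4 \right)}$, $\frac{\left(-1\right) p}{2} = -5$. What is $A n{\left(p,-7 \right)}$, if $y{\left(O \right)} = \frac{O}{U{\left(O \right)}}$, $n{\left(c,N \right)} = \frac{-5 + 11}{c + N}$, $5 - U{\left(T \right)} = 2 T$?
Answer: $- \frac{14}{15} \approx -0.93333$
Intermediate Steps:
$p = 10$ ($p = \left(-2\right) \left(-5\right) = 10$)
$U{\left(T \right)} = 5 - 2 T$
$n{\left(c,N \right)} = \frac{6}{N + c}$
$y{\left(O \right)} = \frac{O}{5 - 2 O}$
$A = - \frac{7}{15}$ ($A = \frac{\left(12 - 13\right) - \frac{4}{-5 + 2 \cdot 4}}{5} = \frac{-1 - \frac{4}{-5 + 8}}{5} = \frac{-1 - \frac{4}{3}}{5} = \frac{1}{5} \left(- \frac{7}{3}\right) = - \frac{7}{15} \approx -0.46667$)
$A n{\left(p,-7 \right)} = - \frac{7 \frac{6}{-7 + 10}}{15} = - \frac{7 \cdot \frac{6}{3}}{15} = - \frac{7 \cdot 6 \cdot \frac{1}{3}}{15} = \left(- \frac{7}{15}\right) 2 = - \frac{14}{15}$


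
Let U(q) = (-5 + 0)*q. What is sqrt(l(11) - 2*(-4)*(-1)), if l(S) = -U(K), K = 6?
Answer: sqrt(22) ≈ 4.6904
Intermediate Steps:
U(q) = -5*q
l(S) = 30 (l(S) = -(-5)*6 = -1*(-30) = 30)
sqrt(l(11) - 2*(-4)*(-1)) = sqrt(30 - 2*(-4)*(-1)) = sqrt(30 + 8*(-1)) = sqrt(30 - 8) = sqrt(22)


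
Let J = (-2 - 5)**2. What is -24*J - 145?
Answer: -1321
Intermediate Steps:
J = 49 (J = (-7)**2 = 49)
-24*J - 145 = -24*49 - 145 = -1176 - 145 = -1321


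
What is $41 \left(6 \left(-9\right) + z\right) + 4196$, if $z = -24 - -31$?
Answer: $2269$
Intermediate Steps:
$z = 7$ ($z = -24 + 31 = 7$)
$41 \left(6 \left(-9\right) + z\right) + 4196 = 41 \left(6 \left(-9\right) + 7\right) + 4196 = 41 \left(-54 + 7\right) + 4196 = 41 \left(-47\right) + 4196 = -1927 + 4196 = 2269$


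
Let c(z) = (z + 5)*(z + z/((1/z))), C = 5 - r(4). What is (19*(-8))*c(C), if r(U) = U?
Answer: -1824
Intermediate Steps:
C = 1 (C = 5 - 1*4 = 5 - 4 = 1)
c(z) = (5 + z)*(z + z²) (c(z) = (5 + z)*(z + z/(1/z)) = (5 + z)*(z + z*z) = (5 + z)*(z + z²))
(19*(-8))*c(C) = (19*(-8))*(1*(5 + 1² + 6*1)) = -152*(5 + 1 + 6) = -152*12 = -1824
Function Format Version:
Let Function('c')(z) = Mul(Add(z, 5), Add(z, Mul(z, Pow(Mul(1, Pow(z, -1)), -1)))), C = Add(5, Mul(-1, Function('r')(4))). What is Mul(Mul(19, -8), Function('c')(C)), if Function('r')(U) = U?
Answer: -1824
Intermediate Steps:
C = 1 (C = Add(5, Mul(-1, 4)) = Add(5, -4) = 1)
Function('c')(z) = Mul(Add(5, z), Add(z, Pow(z, 2))) (Function('c')(z) = Mul(Add(5, z), Add(z, Mul(z, Pow(Pow(z, -1), -1)))) = Mul(Add(5, z), Add(z, Mul(z, z))) = Mul(Add(5, z), Add(z, Pow(z, 2))))
Mul(Mul(19, -8), Function('c')(C)) = Mul(Mul(19, -8), Mul(1, Add(5, Pow(1, 2), Mul(6, 1)))) = Mul(-152, Mul(1, Add(5, 1, 6))) = Mul(-152, Mul(1, 12)) = Mul(-152, 12) = -1824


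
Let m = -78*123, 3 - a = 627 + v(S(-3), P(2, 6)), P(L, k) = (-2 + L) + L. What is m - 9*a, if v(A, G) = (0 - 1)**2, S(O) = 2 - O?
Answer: -3969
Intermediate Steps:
P(L, k) = -2 + 2*L
v(A, G) = 1 (v(A, G) = (-1)**2 = 1)
a = -625 (a = 3 - (627 + 1) = 3 - 1*628 = 3 - 628 = -625)
m = -9594
m - 9*a = -9594 - 9*(-625) = -9594 - 1*(-5625) = -9594 + 5625 = -3969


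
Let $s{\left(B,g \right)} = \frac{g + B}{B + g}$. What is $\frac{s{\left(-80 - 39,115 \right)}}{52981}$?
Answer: $\frac{1}{52981} \approx 1.8875 \cdot 10^{-5}$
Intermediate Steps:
$s{\left(B,g \right)} = 1$ ($s{\left(B,g \right)} = \frac{B + g}{B + g} = 1$)
$\frac{s{\left(-80 - 39,115 \right)}}{52981} = 1 \cdot \frac{1}{52981} = \frac{1}{52981}$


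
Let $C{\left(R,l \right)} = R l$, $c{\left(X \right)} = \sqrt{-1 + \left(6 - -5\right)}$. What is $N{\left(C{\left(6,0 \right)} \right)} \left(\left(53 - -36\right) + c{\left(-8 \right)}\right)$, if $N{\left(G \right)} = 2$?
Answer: $178 + 2 \sqrt{10} \approx 184.32$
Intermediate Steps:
$c{\left(X \right)} = \sqrt{10}$ ($c{\left(X \right)} = \sqrt{-1 + \left(6 + 5\right)} = \sqrt{-1 + 11} = \sqrt{10}$)
$N{\left(C{\left(6,0 \right)} \right)} \left(\left(53 - -36\right) + c{\left(-8 \right)}\right) = 2 \left(\left(53 - -36\right) + \sqrt{10}\right) = 2 \left(\left(53 + 36\right) + \sqrt{10}\right) = 2 \left(89 + \sqrt{10}\right) = 178 + 2 \sqrt{10}$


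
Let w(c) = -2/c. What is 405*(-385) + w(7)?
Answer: -1091477/7 ≈ -1.5593e+5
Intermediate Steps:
405*(-385) + w(7) = 405*(-385) - 2/7 = -155925 - 2*⅐ = -155925 - 2/7 = -1091477/7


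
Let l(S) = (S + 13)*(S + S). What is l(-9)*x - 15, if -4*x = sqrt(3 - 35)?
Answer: -15 + 72*I*sqrt(2) ≈ -15.0 + 101.82*I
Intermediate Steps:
l(S) = 2*S*(13 + S) (l(S) = (13 + S)*(2*S) = 2*S*(13 + S))
x = -I*sqrt(2) (x = -sqrt(3 - 35)/4 = -I*sqrt(2) ≈ -1.4142*I)
l(-9)*x - 15 = (2*(-9)*(13 - 9))*(-I*sqrt(2)) - 15 = (2*(-9)*4)*(-I*sqrt(2)) - 15 = -(-72)*I*sqrt(2) - 15 = 72*I*sqrt(2) - 15 = -15 + 72*I*sqrt(2)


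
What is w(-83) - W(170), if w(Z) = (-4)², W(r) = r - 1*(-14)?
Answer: -168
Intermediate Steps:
W(r) = 14 + r (W(r) = r + 14 = 14 + r)
w(Z) = 16
w(-83) - W(170) = 16 - (14 + 170) = 16 - 1*184 = 16 - 184 = -168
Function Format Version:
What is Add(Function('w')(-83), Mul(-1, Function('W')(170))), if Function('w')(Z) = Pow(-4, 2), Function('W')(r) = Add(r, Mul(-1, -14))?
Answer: -168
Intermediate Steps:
Function('W')(r) = Add(14, r) (Function('W')(r) = Add(r, 14) = Add(14, r))
Function('w')(Z) = 16
Add(Function('w')(-83), Mul(-1, Function('W')(170))) = Add(16, Mul(-1, Add(14, 170))) = Add(16, Mul(-1, 184)) = Add(16, -184) = -168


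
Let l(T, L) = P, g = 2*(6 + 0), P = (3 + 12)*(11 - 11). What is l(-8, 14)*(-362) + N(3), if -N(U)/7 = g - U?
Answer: -63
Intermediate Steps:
P = 0 (P = 15*0 = 0)
g = 12 (g = 2*6 = 12)
l(T, L) = 0
N(U) = -84 + 7*U (N(U) = -7*(12 - U) = -84 + 7*U)
l(-8, 14)*(-362) + N(3) = 0*(-362) + (-84 + 7*3) = 0 + (-84 + 21) = 0 - 63 = -63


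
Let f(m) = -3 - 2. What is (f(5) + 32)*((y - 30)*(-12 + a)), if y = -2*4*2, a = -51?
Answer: 78246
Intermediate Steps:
y = -16 (y = -8*2 = -16)
f(m) = -5
(f(5) + 32)*((y - 30)*(-12 + a)) = (-5 + 32)*((-16 - 30)*(-12 - 51)) = 27*(-46*(-63)) = 27*2898 = 78246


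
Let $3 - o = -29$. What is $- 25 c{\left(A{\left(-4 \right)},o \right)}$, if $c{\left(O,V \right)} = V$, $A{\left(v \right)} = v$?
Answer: $-800$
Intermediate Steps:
$o = 32$ ($o = 3 - -29 = 3 + 29 = 32$)
$- 25 c{\left(A{\left(-4 \right)},o \right)} = \left(-25\right) 32 = -800$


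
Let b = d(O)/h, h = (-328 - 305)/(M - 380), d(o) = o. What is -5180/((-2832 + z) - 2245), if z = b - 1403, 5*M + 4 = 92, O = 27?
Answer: 1366225/1705023 ≈ 0.80129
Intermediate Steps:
M = 88/5 (M = -4/5 + (1/5)*92 = -4/5 + 92/5 = 88/5 ≈ 17.600)
h = 1055/604 (h = (-328 - 305)/(88/5 - 380) = -633/(-1812/5) = -633*(-5/1812) = 1055/604 ≈ 1.7467)
b = 16308/1055 (b = 27/(1055/604) = 27*(604/1055) = 16308/1055 ≈ 15.458)
z = -1463857/1055 (z = 16308/1055 - 1403 = -1463857/1055 ≈ -1387.5)
-5180/((-2832 + z) - 2245) = -5180/((-2832 - 1463857/1055) - 2245) = -5180/(-4451617/1055 - 2245) = -5180/(-6820092/1055) = -5180*(-1055/6820092) = 1366225/1705023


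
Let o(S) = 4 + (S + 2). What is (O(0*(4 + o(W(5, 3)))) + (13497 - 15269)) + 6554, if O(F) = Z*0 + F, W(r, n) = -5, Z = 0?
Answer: 4782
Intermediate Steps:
o(S) = 6 + S (o(S) = 4 + (2 + S) = 6 + S)
O(F) = F (O(F) = 0*0 + F = 0 + F = F)
(O(0*(4 + o(W(5, 3)))) + (13497 - 15269)) + 6554 = (0*(4 + (6 - 5)) + (13497 - 15269)) + 6554 = (0*(4 + 1) - 1772) + 6554 = (0*5 - 1772) + 6554 = (0 - 1772) + 6554 = -1772 + 6554 = 4782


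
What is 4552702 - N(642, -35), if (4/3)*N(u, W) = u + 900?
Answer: 9103091/2 ≈ 4.5515e+6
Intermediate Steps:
N(u, W) = 675 + 3*u/4 (N(u, W) = 3*(u + 900)/4 = 3*(900 + u)/4 = 675 + 3*u/4)
4552702 - N(642, -35) = 4552702 - (675 + (¾)*642) = 4552702 - (675 + 963/2) = 4552702 - 1*2313/2 = 4552702 - 2313/2 = 9103091/2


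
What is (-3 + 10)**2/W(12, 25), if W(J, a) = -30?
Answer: -49/30 ≈ -1.6333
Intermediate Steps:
(-3 + 10)**2/W(12, 25) = (-3 + 10)**2/(-30) = 7**2*(-1/30) = 49*(-1/30) = -49/30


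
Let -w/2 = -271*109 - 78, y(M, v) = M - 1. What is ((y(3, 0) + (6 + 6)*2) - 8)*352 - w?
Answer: -52898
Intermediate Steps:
y(M, v) = -1 + M
w = 59234 (w = -2*(-271*109 - 78) = -2*(-29539 - 78) = -2*(-29617) = 59234)
((y(3, 0) + (6 + 6)*2) - 8)*352 - w = (((-1 + 3) + (6 + 6)*2) - 8)*352 - 1*59234 = ((2 + 12*2) - 8)*352 - 59234 = ((2 + 24) - 8)*352 - 59234 = (26 - 8)*352 - 59234 = 18*352 - 59234 = 6336 - 59234 = -52898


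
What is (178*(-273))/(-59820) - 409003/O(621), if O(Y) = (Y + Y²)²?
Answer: 604176609161923/743753688230340 ≈ 0.81233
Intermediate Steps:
(178*(-273))/(-59820) - 409003/O(621) = (178*(-273))/(-59820) - 409003*1/(385641*(1 + 621)²) = -48594*(-1/59820) - 409003/(385641*622²) = 8099/9970 - 409003/(385641*386884) = 8099/9970 - 409003/149198332644 = 604176609161923/743753688230340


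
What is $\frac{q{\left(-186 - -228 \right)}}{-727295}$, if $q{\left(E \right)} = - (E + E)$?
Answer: $\frac{84}{727295} \approx 0.0001155$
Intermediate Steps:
$q{\left(E \right)} = - 2 E$
$\frac{q{\left(-186 - -228 \right)}}{-727295} = \frac{\left(-2\right) \left(-186 - -228\right)}{-727295} = - 2 \left(-186 + 228\right) \left(- \frac{1}{727295}\right) = \left(-2\right) 42 \left(- \frac{1}{727295}\right) = \left(-84\right) \left(- \frac{1}{727295}\right) = \frac{84}{727295}$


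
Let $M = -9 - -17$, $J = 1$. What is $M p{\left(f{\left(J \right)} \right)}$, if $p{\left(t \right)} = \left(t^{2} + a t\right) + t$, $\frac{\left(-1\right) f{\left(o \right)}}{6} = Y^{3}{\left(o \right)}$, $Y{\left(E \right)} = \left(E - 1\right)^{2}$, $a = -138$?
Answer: $0$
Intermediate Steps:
$Y{\left(E \right)} = \left(-1 + E\right)^{2}$
$f{\left(o \right)} = - 6 \left(-1 + o\right)^{6}$ ($f{\left(o \right)} = - 6 \left(\left(-1 + o\right)^{2}\right)^{3} = - 6 \left(-1 + o\right)^{6}$)
$p{\left(t \right)} = t^{2} - 137 t$ ($p{\left(t \right)} = \left(t^{2} - 138 t\right) + t = t^{2} - 137 t$)
$M = 8$ ($M = -9 + 17 = 8$)
$M p{\left(f{\left(J \right)} \right)} = 8 - 6 \left(-1 + 1\right)^{6} \left(-137 - 6 \left(-1 + 1\right)^{6}\right) = 8 - 6 \cdot 0^{6} \left(-137 - 6 \cdot 0^{6}\right) = 8 \left(-6\right) 0 \left(-137 - 0\right) = 8 \cdot 0 \left(-137 + 0\right) = 8 \cdot 0 \left(-137\right) = 8 \cdot 0 = 0$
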